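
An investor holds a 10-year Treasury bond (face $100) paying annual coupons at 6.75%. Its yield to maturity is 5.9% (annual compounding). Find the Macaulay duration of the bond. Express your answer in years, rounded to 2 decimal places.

7.67 years

Periodic yield y = 0.059. Discount each cash flow and weight by its year:
  t   CF        PV=CF/(1+0.059)^t    t·PV
  1         6.75         6.3739         6.3739
  2         6.75         6.0188        12.0377
  3         6.75         5.6835        17.0505
  4         6.75         5.3669        21.4674
  5         6.75         5.0679        25.3393
  6         6.75         4.7855        28.7130
  7         6.75         4.5189        31.6323
  8         6.75         4.2671        34.1371
  9         6.75         4.0294        36.2646
  10      106.75        60.1739       601.7392
  Σ                    106.2858       814.7549
Price P = Σ PV = 106.2858.
Macaulay duration = Σ(t·PV) / P = 814.7549 / 106.2858 = 7.66570 years.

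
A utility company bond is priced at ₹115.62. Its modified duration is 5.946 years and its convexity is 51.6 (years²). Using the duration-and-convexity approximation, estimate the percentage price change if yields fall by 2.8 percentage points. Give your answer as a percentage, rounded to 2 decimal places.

Duration effect: -D_mod·Δy = -5.946 × (-0.028) = +0.166488
Convexity effect: ½·C·(Δy)² = 0.5 × 51.6 × (-0.028)² = +0.0202272
ΔP/P ≈ +0.166488 + 0.0202272 = +0.1867152
= +18.67152%.

+18.67%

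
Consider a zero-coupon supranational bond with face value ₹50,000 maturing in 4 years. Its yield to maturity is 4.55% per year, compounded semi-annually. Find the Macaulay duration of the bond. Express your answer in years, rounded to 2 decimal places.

A zero-coupon bond has a single cash flow at maturity, so its Macaulay duration equals its maturity: 4 years.
(Equivalently: 8 semi-annual periods ÷ 2 = 4 years.)

4.00 years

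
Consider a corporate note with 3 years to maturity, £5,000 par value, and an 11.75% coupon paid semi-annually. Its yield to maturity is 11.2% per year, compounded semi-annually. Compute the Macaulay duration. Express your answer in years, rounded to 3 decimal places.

2.616 years

Periodic yield y = 0.056. Discount each cash flow and weight by its period:
  t   CF        PV=CF/(1+0.056)^t    t·PV
  1       293.75       278.1723       278.1723
  2       293.75       263.4208       526.8416
  3       293.75       249.4515       748.3545
  4       293.75       236.2230       944.8920
  5       293.75       223.6960     1,118.4802
  6     5,293.75     3,817.5077    22,905.0460
  Σ                  5,068.4714    26,521.7867
Price P = Σ PV = 5,068.4714.
Macaulay duration = Σ(t·PV) / P = 26,521.7867 / 5,068.4714 = 5.23270 half-year periods.
In years: 5.23270 / 2 = 2.61635 years.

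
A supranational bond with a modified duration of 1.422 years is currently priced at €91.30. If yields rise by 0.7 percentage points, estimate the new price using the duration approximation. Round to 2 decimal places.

Duration approximation: ΔP/P ≈ -D_mod · Δy = -1.422 × (+0.007) = -0.009954.
New price ≈ 91.30 × (1 - 0.009954) = 90.3911998.

€90.39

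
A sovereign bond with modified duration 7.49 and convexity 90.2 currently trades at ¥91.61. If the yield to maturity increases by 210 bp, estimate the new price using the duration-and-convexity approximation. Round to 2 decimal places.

Duration effect: -D_mod·Δy = -7.49 × (+0.021) = -0.157290
Convexity effect: ½·C·(Δy)² = 0.5 × 90.2 × (0.021)² = +0.0198891
ΔP/P ≈ -0.157290 + 0.0198891 = -0.1374009
New price ≈ 91.61 × (1 - 0.1374009) = 79.022703551.

¥79.02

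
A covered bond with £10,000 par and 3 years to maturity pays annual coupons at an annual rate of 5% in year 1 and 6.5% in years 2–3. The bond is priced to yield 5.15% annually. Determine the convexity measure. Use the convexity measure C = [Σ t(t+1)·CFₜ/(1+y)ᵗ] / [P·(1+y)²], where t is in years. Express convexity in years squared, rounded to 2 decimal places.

10.12

With y = 0.0515:
  t   CF        PV=CF/(1+0.0515)^t    t·PV        t(t+1)·PV
  1       500.00       475.5112       475.5112         951.0223
  2       650.00       587.8883     1,175.7766       3,527.3297
  3    10,650.00     9,160.5548    27,481.6644     109,926.6575
  Σ                 10,223.9542    29,132.9521     114,405.0095
P = 10,223.9542.
Convexity = Σ t(t+1)·PV / [P·(1+y)²] = 114,405.0095 / (10,223.9542 × 1.105652) = 10.12063.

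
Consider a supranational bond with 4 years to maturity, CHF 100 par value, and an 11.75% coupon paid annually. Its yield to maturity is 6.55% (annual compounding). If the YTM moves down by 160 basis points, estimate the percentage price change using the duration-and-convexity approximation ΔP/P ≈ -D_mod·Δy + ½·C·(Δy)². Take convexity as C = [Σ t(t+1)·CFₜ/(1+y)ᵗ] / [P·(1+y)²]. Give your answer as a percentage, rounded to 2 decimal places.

With y = 0.0655:
  t   CF        PV=CF/(1+0.0655)^t    t·PV        t(t+1)·PV
  1        11.75        11.0277        11.0277          22.0554
  2        11.75        10.3498        20.6996          62.0987
  3        11.75         9.7135        29.1406         116.5625
  4       111.75        86.7029       346.8117       1,734.0584
  Σ                    117.7939       407.6795       1,934.7749
P = 117.7939; D_Mac = 3.46096 yrs; D_mod = 3.24820 yrs; C = 14.46774.
Duration effect: -3.24820 × (-0.016) = +0.051971
Convexity effect: 0.5 × 14.46774 × (-0.016)² = +0.0018519
ΔP/P ≈ +0.051971 + 0.0018519 = +0.053823 = +5.3823%.

+5.38%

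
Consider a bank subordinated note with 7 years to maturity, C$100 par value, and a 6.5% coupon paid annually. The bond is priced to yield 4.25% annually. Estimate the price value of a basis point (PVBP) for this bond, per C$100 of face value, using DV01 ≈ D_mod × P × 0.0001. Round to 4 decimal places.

C$0.0644

Periodic yield y = 0.0425.
  t   CF        PV=CF/(1+0.0425)^t    t·PV
  1         6.50         6.2350         6.2350
  2         6.50         5.9808        11.9617
  3         6.50         5.7370        17.2110
  4         6.50         5.5031        22.0125
  5         6.50         5.2788        26.3939
  6         6.50         5.0636        30.3814
  7       106.50        79.5824       557.0770
  Σ                    113.3807       671.2724
P = 113.3807; D_Mac = 5.92052 yrs; D_mod = 5.67915 yrs.
DV01 ≈ 5.67915 × 113.3807 × 0.0001 = 0.064391.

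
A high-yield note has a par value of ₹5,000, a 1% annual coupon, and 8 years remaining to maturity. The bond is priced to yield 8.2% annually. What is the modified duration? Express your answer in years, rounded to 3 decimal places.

7.044 years

Periodic yield y = 0.082. First find Macaulay duration:
  t   CF        PV=CF/(1+0.082)^t    t·PV
  1        50.00        46.2107        46.2107
  2        50.00        42.7086        85.4172
  3        50.00        39.4719       118.4158
  4        50.00        36.4805       145.9221
  5        50.00        33.7158       168.5791
  6        50.00        31.1606       186.9639
  7        50.00        28.7991       201.5938
  8     5,050.00     2,688.2725    21,506.1801
  Σ                  2,946.8199    22,459.2827
P = 2,946.8199; Macaulay duration = 22,459.2827 / 2,946.8199 = 7.62153 years.
Modified duration = D_Mac / (1 + y) = 7.62153 / 1.082 = 7.04393 years.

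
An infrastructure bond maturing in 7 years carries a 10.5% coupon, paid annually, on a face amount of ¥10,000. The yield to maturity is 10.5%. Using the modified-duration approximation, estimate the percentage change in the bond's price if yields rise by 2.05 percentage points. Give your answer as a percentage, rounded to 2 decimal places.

Periodic yield y = 0.105. Modified duration first:
  t   CF        PV=CF/(1+0.105)^t    t·PV
  1     1,050.00       950.2262       950.2262
  2     1,050.00       859.9333     1,719.8665
  3     1,050.00       778.2201     2,334.6604
  4     1,050.00       704.2716     2,817.0865
  5     1,050.00       637.3499     3,186.7494
  6     1,050.00       576.7872     3,460.7233
  7    11,050.00     5,493.2116    38,452.4815
  Σ                 10,000.0000    52,921.7939
P = 10,000.0000; D_Mac = 5.29218 yrs; D_mod = 5.29218/(1+0.105) = 4.78930 yrs.
ΔP/P ≈ -D_mod · Δy = -4.78930 × (+0.0205) = -0.098181 = -9.8181%.

-9.82%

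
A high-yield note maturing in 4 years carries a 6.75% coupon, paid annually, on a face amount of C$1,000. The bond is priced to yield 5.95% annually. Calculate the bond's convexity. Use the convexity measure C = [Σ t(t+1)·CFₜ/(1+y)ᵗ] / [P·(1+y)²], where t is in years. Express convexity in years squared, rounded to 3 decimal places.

With y = 0.0595:
  t   CF        PV=CF/(1+0.0595)^t    t·PV        t(t+1)·PV
  1        67.50        63.7093        63.7093         127.4186
  2        67.50        60.1315       120.2629         360.7888
  3        67.50        56.7546       170.2637         681.0549
  4     1,067.50       847.1573     3,388.6291      16,943.1453
  Σ                  1,027.7526     3,742.8650      18,112.4077
P = 1,027.7526.
Convexity = Σ t(t+1)·PV / [P·(1+y)²] = 18,112.4077 / (1,027.7526 × 1.122540) = 15.69949.

15.699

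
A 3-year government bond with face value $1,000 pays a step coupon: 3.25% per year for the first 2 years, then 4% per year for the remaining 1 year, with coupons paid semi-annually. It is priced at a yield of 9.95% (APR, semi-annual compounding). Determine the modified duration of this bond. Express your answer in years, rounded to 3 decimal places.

2.732 years

Periodic yield y = 0.04975. First find Macaulay duration:
  t   CF        PV=CF/(1+0.04975)^t    t·PV
  1        16.25        15.4799        15.4799
  2        16.25        14.7463        29.4925
  3        16.25        14.0474        42.1422
  4        16.25        13.3817        53.5266
  5        20.00        15.6892        78.4460
  6     1,020.00       762.2280     4,573.3677
  Σ                    835.5723     4,792.4549
P = 835.5723; Macaulay duration = 4,792.4549 / 835.5723 = 5.73554 half-year periods = 2.86777 years.
Modified duration = D_Mac / (1 + y) = 2.86777 / 1.04975 = 2.73186 years.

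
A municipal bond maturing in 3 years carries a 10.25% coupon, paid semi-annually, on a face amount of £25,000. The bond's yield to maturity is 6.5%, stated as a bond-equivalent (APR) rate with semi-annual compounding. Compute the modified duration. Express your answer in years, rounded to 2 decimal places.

Periodic yield y = 0.0325. First find Macaulay duration:
  t   CF        PV=CF/(1+0.0325)^t    t·PV
  1     1,281.25     1,240.9201     1,240.9201
  2     1,281.25     1,201.8597     2,403.7193
  3     1,281.25     1,164.0287     3,492.0862
  4     1,281.25     1,127.3886     4,509.5544
  5     1,281.25     1,091.9018     5,459.5089
  6    26,281.25    21,692.3027   130,153.8160
  Σ                 27,518.4015   147,259.6049
P = 27,518.4015; Macaulay duration = 147,259.6049 / 27,518.4015 = 5.35131 half-year periods = 2.67566 years.
Modified duration = D_Mac / (1 + y) = 2.67566 / 1.0325 = 2.59144 years.

2.59 years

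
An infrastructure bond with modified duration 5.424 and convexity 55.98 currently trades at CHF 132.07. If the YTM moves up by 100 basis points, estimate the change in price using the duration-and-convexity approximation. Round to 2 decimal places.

-CHF 6.79

Duration effect: -D_mod·Δy = -5.424 × (+0.01) = -0.054240
Convexity effect: ½·C·(Δy)² = 0.5 × 55.98 × (0.01)² = +0.0027990
ΔP/P ≈ -0.054240 + 0.0027990 = -0.051441
ΔP ≈ 132.07 × (-0.051441) = -6.79381287.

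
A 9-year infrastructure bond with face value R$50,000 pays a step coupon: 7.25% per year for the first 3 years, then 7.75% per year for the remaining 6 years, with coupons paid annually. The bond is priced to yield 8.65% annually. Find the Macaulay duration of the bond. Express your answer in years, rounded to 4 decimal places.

Periodic yield y = 0.0865. Discount each cash flow and weight by its year:
  t   CF        PV=CF/(1+0.0865)^t    t·PV
  1     3,625.00     3,336.4013     3,336.4013
  2     3,625.00     3,070.7789     6,141.5578
  3     3,625.00     2,826.3036     8,478.9109
  4     3,875.00     2,780.6913    11,122.7654
  5     3,875.00     2,559.3109    12,796.5547
  6     3,875.00     2,355.5554    14,133.3324
  7     3,875.00     2,168.0215    15,176.1508
  8     3,875.00     1,995.4179    15,963.3431
  9    53,875.00    25,534.0502   229,806.4515
  Σ                 46,626.5311   316,955.4679
Price P = Σ PV = 46,626.5311.
Macaulay duration = Σ(t·PV) / P = 316,955.4679 / 46,626.5311 = 6.79775 years.

6.7977 years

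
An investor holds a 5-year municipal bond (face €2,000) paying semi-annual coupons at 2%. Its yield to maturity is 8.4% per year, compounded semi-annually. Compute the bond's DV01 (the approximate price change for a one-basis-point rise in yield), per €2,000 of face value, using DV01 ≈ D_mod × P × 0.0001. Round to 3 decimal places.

€0.676

Periodic yield y = 0.042.
  t   CF        PV=CF/(1+0.042)^t    t·PV
  1        20.00        19.1939        19.1939
  2        20.00        18.4202        36.8404
  3        20.00        17.6777        53.0332
  4        20.00        16.9652        67.8608
  5        20.00        16.2814        81.4069
  6        20.00        15.6251        93.7508
  7        20.00        14.9953       104.9673
  8        20.00        14.3909       115.1273
  9        20.00        13.8109       124.2977
  10    2,020.00     1,338.6720    13,386.7200
  Σ                  1,486.0326    14,083.1983
P = 1,486.0326; D_Mac = 9.47705 half-year periods = 4.73852 yrs; D_mod = 4.54753 yrs.
DV01 ≈ 4.54753 × 1,486.0326 × 0.0001 = 0.675777.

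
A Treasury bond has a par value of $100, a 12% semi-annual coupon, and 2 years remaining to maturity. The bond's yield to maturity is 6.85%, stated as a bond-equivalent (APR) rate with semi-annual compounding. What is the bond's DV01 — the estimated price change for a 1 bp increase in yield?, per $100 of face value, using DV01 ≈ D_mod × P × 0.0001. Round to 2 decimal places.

Periodic yield y = 0.03425.
  t   CF        PV=CF/(1+0.03425)^t    t·PV
  1         6.00         5.8013         5.8013
  2         6.00         5.6092        11.2184
  3         6.00         5.4234        16.2703
  4       106.00        92.6411       370.5644
  Σ                    109.4750       403.8544
P = 109.4750; D_Mac = 3.68901 half-year periods = 1.84450 yrs; D_mod = 1.78342 yrs.
DV01 ≈ 1.78342 × 109.4750 × 0.0001 = 0.019524.

$0.02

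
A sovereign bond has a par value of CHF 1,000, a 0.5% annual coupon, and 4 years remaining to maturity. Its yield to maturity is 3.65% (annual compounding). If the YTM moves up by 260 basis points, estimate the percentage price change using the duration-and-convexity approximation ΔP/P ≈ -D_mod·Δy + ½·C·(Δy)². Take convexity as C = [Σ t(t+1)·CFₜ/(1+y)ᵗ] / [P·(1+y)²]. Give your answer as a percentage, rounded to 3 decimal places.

-9.331%

With y = 0.0365:
  t   CF        PV=CF/(1+0.0365)^t    t·PV        t(t+1)·PV
  1         5.00         4.8239         4.8239           9.6479
  2         5.00         4.6541         9.3081          27.9243
  3         5.00         4.4902        13.4705          53.8820
  4     1,005.00       870.7407     3,482.9627      17,414.8137
  Σ                    884.7088     3,510.5653      17,506.2678
P = 884.7088; D_Mac = 3.96805 yrs; D_mod = 3.82831 yrs; C = 18.41851.
Duration effect: -3.82831 × (+0.026) = -0.099536
Convexity effect: 0.5 × 18.41851 × (0.026)² = +0.0062255
ΔP/P ≈ -0.099536 + 0.0062255 = -0.093311 = -9.3311%.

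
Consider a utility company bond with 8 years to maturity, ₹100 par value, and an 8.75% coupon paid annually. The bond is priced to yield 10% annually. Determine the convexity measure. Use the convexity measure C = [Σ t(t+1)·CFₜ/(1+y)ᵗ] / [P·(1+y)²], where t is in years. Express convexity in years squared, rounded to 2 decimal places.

With y = 0.1:
  t   CF        PV=CF/(1+0.1)^t    t·PV        t(t+1)·PV
  1         8.75         7.9545         7.9545          15.9091
  2         8.75         7.2314        14.4628          43.3884
  3         8.75         6.5740        19.7220          78.8881
  4         8.75         5.9764        23.9055         119.5274
  5         8.75         5.4331        27.1653         162.9918
  6         8.75         4.9391        29.6349         207.4442
  7         8.75         4.4901        31.4309         251.4475
  8       108.75        50.7327       405.8614       3,652.7528
  Σ                     93.3313       560.1374       4,532.3492
P = 93.3313.
Convexity = Σ t(t+1)·PV / [P·(1+y)²] = 4,532.3492 / (93.3313 × 1.210000) = 40.13382.

40.13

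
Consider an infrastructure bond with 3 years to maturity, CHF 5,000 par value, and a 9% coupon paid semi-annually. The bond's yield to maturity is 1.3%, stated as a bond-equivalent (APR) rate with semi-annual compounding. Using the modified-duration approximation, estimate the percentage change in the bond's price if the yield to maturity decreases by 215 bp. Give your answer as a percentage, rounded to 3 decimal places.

+5.829%

Periodic yield y = 0.0065. Modified duration first:
  t   CF        PV=CF/(1+0.0065)^t    t·PV
  1       225.00       223.5469       223.5469
  2       225.00       222.1033       444.2065
  3       225.00       220.6689       662.0068
  4       225.00       219.2438       876.9754
  5       225.00       217.8280     1,089.1398
  6     5,225.00     5,025.7817    30,154.6901
  Σ                  6,129.1726    33,450.5655
P = 6,129.1726; D_Mac = 5.45760 half-year periods = 2.72880 yrs; D_mod = 2.72880/(1+0.0065) = 2.71118 yrs.
ΔP/P ≈ -D_mod · Δy = -2.71118 × (-0.0215) = +0.058290 = +5.8290%.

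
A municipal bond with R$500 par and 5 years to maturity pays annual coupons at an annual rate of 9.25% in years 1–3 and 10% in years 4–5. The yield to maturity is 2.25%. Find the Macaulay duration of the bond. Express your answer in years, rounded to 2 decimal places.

4.34 years

Periodic yield y = 0.0225. Discount each cash flow and weight by its year:
  t   CF        PV=CF/(1+0.0225)^t    t·PV
  1        46.25        45.2323        45.2323
  2        46.25        44.2369        88.4739
  3        46.25        43.2635       129.7905
  4        50.00        45.7422       182.9687
  5       550.00       492.0918     2,460.4589
  Σ                    670.5667     2,906.9242
Price P = Σ PV = 670.5667.
Macaulay duration = Σ(t·PV) / P = 2,906.9242 / 670.5667 = 4.33503 years.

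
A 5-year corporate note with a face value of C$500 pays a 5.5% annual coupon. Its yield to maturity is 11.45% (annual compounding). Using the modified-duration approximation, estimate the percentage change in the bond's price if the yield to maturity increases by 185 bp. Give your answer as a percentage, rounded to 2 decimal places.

-7.36%

Periodic yield y = 0.1145. Modified duration first:
  t   CF        PV=CF/(1+0.1145)^t    t·PV
  1        27.50        24.6747        24.6747
  2        27.50        22.1397        44.2795
  3        27.50        19.8652        59.5955
  4        27.50        17.8243        71.2972
  5       527.50       306.7765     1,533.8825
  Σ                    391.2805     1,733.7295
P = 391.2805; D_Mac = 4.43091 yrs; D_mod = 4.43091/(1+0.1145) = 3.97570 yrs.
ΔP/P ≈ -D_mod · Δy = -3.97570 × (+0.0185) = -0.073550 = -7.3550%.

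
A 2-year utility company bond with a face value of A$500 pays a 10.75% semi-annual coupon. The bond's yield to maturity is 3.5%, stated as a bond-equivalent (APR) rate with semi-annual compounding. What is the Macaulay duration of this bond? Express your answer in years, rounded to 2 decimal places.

1.86 years

Periodic yield y = 0.0175. Discount each cash flow and weight by its period:
  t   CF        PV=CF/(1+0.0175)^t    t·PV
  1       26.875        26.4128        26.4128
  2       26.875        25.9585        51.9170
  3       26.875        25.5120        76.5361
  4      526.875       491.5525     1,966.2101
  Σ                    569.4358     2,121.0760
Price P = Σ PV = 569.4358.
Macaulay duration = Σ(t·PV) / P = 2,121.0760 / 569.4358 = 3.72487 half-year periods.
In years: 3.72487 / 2 = 1.86244 years.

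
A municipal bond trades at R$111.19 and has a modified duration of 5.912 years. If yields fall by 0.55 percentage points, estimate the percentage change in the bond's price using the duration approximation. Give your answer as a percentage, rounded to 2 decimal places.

+3.25%

Duration approximation: ΔP/P ≈ -D_mod · Δy = -5.912 × (-0.0055) = +0.032516.
As a percentage: +3.2516%.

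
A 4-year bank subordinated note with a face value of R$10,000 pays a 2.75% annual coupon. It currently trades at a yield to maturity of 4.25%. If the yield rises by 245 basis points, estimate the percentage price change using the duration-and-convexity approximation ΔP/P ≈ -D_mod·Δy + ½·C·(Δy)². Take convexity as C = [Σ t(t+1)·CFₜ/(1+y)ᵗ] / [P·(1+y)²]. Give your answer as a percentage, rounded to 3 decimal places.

-8.495%

With y = 0.0425:
  t   CF        PV=CF/(1+0.0425)^t    t·PV        t(t+1)·PV
  1       275.00       263.7890       263.7890         527.5779
  2       275.00       253.0350       506.0700       1,518.2099
  3       275.00       242.7194       728.1582       2,912.6329
  4    10,275.00     8,699.1652    34,796.6606     173,983.3031
  Σ                  9,458.7085    36,294.6778     178,941.7238
P = 9,458.7085; D_Mac = 3.83717 yrs; D_mod = 3.68074 yrs; C = 17.40715.
Duration effect: -3.68074 × (+0.0245) = -0.090178
Convexity effect: 0.5 × 17.40715 × (0.0245)² = +0.0052243
ΔP/P ≈ -0.090178 + 0.0052243 = -0.084954 = -8.4954%.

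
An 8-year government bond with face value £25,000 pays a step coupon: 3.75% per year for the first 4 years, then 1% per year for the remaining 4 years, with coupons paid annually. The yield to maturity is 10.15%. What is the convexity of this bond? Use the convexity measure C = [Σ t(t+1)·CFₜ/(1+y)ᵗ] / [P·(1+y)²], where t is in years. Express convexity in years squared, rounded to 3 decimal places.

With y = 0.1015:
  t   CF        PV=CF/(1+0.1015)^t    t·PV        t(t+1)·PV
  1       937.50       851.1121       851.1121       1,702.2242
  2       937.50       772.6846     1,545.3693       4,636.1078
  3       937.50       701.4840     2,104.4520       8,417.8080
  4       937.50       636.8443     2,547.3772      12,736.8861
  5       250.00       154.1763       770.8813       4,625.2877
  6       250.00       139.9694       839.8162       5,878.7134
  7       250.00       127.0716       889.5012       7,116.0096
  8    25,250.00    11,651.5947    93,212.7579     838,914.8208
  Σ                 15,034.9370   102,761.2672     884,027.8578
P = 15,034.9370.
Convexity = Σ t(t+1)·PV / [P·(1+y)²] = 884,027.8578 / (15,034.9370 × 1.213302) = 48.46133.

48.461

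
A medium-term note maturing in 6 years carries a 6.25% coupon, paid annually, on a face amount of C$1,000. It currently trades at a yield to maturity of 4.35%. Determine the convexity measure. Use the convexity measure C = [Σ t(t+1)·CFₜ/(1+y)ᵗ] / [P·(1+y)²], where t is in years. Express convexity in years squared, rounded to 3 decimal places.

With y = 0.0435:
  t   CF        PV=CF/(1+0.0435)^t    t·PV        t(t+1)·PV
  1        62.50        59.8946        59.8946         119.7892
  2        62.50        57.3978       114.7956         344.3867
  3        62.50        55.0051       165.0152         660.0607
  4        62.50        52.7121       210.8483       1,054.2417
  5        62.50        50.5147       252.5735       1,515.4409
  6     1,062.50       822.9515     4,937.7087      34,563.9612
  Σ                  1,098.4757     5,740.8359      38,257.8804
P = 1,098.4757.
Convexity = Σ t(t+1)·PV / [P·(1+y)²] = 38,257.8804 / (1,098.4757 × 1.088892) = 31.98494.

31.985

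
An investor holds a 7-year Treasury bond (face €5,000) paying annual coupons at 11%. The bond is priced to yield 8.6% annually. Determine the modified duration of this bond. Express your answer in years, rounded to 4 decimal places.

Periodic yield y = 0.086. First find Macaulay duration:
  t   CF        PV=CF/(1+0.086)^t    t·PV
  1       550.00       506.4457       506.4457
  2       550.00       466.3404       932.6808
  3       550.00       429.4110     1,288.2331
  4       550.00       395.4061     1,581.6245
  5       550.00       364.0940     1,820.4702
  6       550.00       335.2615     2,011.5693
  7     5,550.00     3,115.1876    21,806.3132
  Σ                  5,612.1464    29,947.3368
P = 5,612.1464; Macaulay duration = 29,947.3368 / 5,612.1464 = 5.33616 years.
Modified duration = D_Mac / (1 + y) = 5.33616 / 1.086 = 4.91360 years.

4.9136 years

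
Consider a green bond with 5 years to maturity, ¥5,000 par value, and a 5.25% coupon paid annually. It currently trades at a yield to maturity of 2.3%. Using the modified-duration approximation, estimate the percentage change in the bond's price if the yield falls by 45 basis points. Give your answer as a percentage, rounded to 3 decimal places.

Periodic yield y = 0.023. Modified duration first:
  t   CF        PV=CF/(1+0.023)^t    t·PV
  1       262.50       256.5982       256.5982
  2       262.50       250.8292       501.6583
  3       262.50       245.1898       735.5694
  4       262.50       239.6772       958.7089
  5     5,262.50     4,696.9284    23,484.6420
  Σ                  5,689.2228    25,937.1769
P = 5,689.2228; D_Mac = 4.55900 yrs; D_mod = 4.55900/(1+0.023) = 4.45650 yrs.
ΔP/P ≈ -D_mod · Δy = -4.45650 × (-0.0045) = +0.020054 = +2.0054%.

+2.005%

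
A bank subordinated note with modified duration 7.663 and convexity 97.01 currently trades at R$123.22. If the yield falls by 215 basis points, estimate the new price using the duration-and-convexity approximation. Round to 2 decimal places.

Duration effect: -D_mod·Δy = -7.663 × (-0.0215) = +0.1647545
Convexity effect: ½·C·(Δy)² = 0.5 × 97.01 × (-0.0215)² = +0.02242143625
ΔP/P ≈ +0.1647545 + 0.02242143625 = +0.18717593625
New price ≈ 123.22 × (1 + 0.18717593625) = 146.283818864725.

R$146.28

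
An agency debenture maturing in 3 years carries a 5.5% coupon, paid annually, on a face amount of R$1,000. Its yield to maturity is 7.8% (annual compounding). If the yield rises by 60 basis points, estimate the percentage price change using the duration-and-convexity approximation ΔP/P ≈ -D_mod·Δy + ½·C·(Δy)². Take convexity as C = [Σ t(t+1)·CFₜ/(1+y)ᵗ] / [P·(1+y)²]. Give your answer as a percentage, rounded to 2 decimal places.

-1.56%

With y = 0.078:
  t   CF        PV=CF/(1+0.078)^t    t·PV        t(t+1)·PV
  1        55.00        51.0204        51.0204         102.0408
  2        55.00        47.3288        94.6575         283.9726
  3     1,055.00       842.1630     2,526.4891      10,105.9565
  Σ                    940.5122     2,672.1671      10,491.9699
P = 940.5122; D_Mac = 2.84118 yrs; D_mod = 2.63561 yrs; C = 9.59964.
Duration effect: -2.63561 × (+0.006) = -0.015814
Convexity effect: 0.5 × 9.59964 × (0.006)² = +0.0001728
ΔP/P ≈ -0.015814 + 0.0001728 = -0.015641 = -1.5641%.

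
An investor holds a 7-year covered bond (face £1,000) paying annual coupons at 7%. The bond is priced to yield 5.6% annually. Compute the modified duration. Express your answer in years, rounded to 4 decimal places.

Periodic yield y = 0.056. First find Macaulay duration:
  t   CF        PV=CF/(1+0.056)^t    t·PV
  1        70.00        66.2879        66.2879
  2        70.00        62.7726       125.5452
  3        70.00        59.4438       178.3313
  4        70.00        56.2914       225.1658
  5        70.00        53.3063       266.5314
  6        70.00        50.4794       302.8766
  7     1,070.00       730.6954     5,114.8675
  Σ                  1,079.2768     6,279.6058
P = 1,079.2768; Macaulay duration = 6,279.6058 / 1,079.2768 = 5.81835 years.
Modified duration = D_Mac / (1 + y) = 5.81835 / 1.056 = 5.50980 years.

5.5098 years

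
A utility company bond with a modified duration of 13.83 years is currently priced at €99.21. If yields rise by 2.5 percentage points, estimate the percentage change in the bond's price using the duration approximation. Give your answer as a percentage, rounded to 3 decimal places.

Duration approximation: ΔP/P ≈ -D_mod · Δy = -13.83 × (+0.025) = -0.345750.
As a percentage: -34.5750%.

-34.575%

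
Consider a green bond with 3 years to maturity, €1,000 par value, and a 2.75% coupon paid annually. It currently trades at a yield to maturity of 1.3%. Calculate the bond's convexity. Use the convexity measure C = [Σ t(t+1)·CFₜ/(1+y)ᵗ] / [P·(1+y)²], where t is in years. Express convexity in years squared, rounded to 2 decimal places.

11.29

With y = 0.013:
  t   CF        PV=CF/(1+0.013)^t    t·PV        t(t+1)·PV
  1        27.50        27.1471        27.1471          54.2942
  2        27.50        26.7987        53.5974         160.7922
  3     1,027.50       988.4472     2,965.3417      11,861.3669
  Σ                  1,042.3930     3,046.0862      12,076.4533
P = 1,042.3930.
Convexity = Σ t(t+1)·PV / [P·(1+y)²] = 12,076.4533 / (1,042.3930 × 1.026169) = 11.28987.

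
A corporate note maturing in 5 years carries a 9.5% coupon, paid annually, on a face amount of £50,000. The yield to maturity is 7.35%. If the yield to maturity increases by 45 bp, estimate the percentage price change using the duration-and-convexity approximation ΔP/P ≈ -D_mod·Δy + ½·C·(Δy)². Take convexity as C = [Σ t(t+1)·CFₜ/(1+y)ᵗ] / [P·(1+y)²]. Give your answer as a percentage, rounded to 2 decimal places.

-1.76%

With y = 0.0735:
  t   CF        PV=CF/(1+0.0735)^t    t·PV        t(t+1)·PV
  1     4,750.00     4,424.7788     4,424.7788       8,849.5575
  2     4,750.00     4,121.8246     8,243.6493      24,730.9479
  3     4,750.00     3,839.6131    11,518.8393      46,075.3570
  4     4,750.00     3,576.7239    14,306.8955      71,534.4776
  5    54,750.00    38,403.7717   192,018.8587   1,152,113.1520
  Σ                 54,366.7121   230,513.0215   1,303,303.4921
P = 54,366.7121; D_Mac = 4.23997 yrs; D_mod = 3.94967 yrs; C = 20.80216.
Duration effect: -3.94967 × (+0.0045) = -0.017773
Convexity effect: 0.5 × 20.80216 × (0.0045)² = +0.0002106
ΔP/P ≈ -0.017773 + 0.0002106 = -0.017563 = -1.7563%.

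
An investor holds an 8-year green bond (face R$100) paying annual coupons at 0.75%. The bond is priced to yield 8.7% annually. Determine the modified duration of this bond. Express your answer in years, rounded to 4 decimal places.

7.0859 years

Periodic yield y = 0.087. First find Macaulay duration:
  t   CF        PV=CF/(1+0.087)^t    t·PV
  1         0.75         0.6900         0.6900
  2         0.75         0.6347         1.2695
  3         0.75         0.5839         1.7518
  4         0.75         0.5372         2.1488
  5         0.75         0.4942         2.4711
  6         0.75         0.4547         2.7279
  7         0.75         0.4183         2.9279
  8       100.75        51.6903       413.5221
  Σ                     55.5033       427.5091
P = 55.5033; Macaulay duration = 427.5091 / 55.5033 = 7.70241 years.
Modified duration = D_Mac / (1 + y) = 7.70241 / 1.087 = 7.08594 years.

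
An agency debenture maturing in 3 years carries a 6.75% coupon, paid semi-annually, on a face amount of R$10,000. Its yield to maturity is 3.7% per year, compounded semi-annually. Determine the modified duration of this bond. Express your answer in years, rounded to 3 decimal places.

Periodic yield y = 0.0185. First find Macaulay duration:
  t   CF        PV=CF/(1+0.0185)^t    t·PV
  1       337.50       331.3697       331.3697
  2       337.50       325.3507       650.7013
  3       337.50       319.4410       958.3230
  4       337.50       313.6387     1,254.5548
  5       337.50       307.9418     1,539.7089
  6    10,337.50     9,260.8174    55,564.9046
  Σ                 10,858.5593    60,299.5623
P = 10,858.5593; Macaulay duration = 60,299.5623 / 10,858.5593 = 5.55318 half-year periods = 2.77659 years.
Modified duration = D_Mac / (1 + y) = 2.77659 / 1.0185 = 2.72616 years.

2.726 years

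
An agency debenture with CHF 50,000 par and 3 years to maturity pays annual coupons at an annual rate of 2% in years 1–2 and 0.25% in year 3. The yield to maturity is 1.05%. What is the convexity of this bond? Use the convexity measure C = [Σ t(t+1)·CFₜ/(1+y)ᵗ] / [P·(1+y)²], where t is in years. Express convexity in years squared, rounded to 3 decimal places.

11.446

With y = 0.0105:
  t   CF        PV=CF/(1+0.0105)^t    t·PV        t(t+1)·PV
  1     1,000.00       989.6091       989.6091       1,979.2182
  2     1,000.00       979.3262     1,958.6524       5,875.9571
  3    50,125.00    48,578.6489   145,735.9468     582,943.7872
  Σ                 50,547.5842   148,684.2083     590,798.9625
P = 50,547.5842.
Convexity = Σ t(t+1)·PV / [P·(1+y)²] = 590,798.9625 / (50,547.5842 × 1.021110) = 11.44634.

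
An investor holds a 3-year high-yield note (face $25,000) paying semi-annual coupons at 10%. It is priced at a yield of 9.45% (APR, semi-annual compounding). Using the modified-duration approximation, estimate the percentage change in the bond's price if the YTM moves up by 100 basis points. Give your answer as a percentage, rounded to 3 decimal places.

Periodic yield y = 0.04725. Modified duration first:
  t   CF        PV=CF/(1+0.04725)^t    t·PV
  1     1,250.00     1,193.6023     1,193.6023
  2     1,250.00     1,139.7491     2,279.4983
  3     1,250.00     1,088.3258     3,264.9773
  4     1,250.00     1,039.2225     4,156.8900
  5     1,250.00       992.3347     4,961.6734
  6    26,250.00    19,898.8095   119,392.8568
  Σ                 25,352.0438   135,249.4980
P = 25,352.0438; D_Mac = 5.33486 half-year periods = 2.66743 yrs; D_mod = 2.66743/(1+0.04725) = 2.54708 yrs.
ΔP/P ≈ -D_mod · Δy = -2.54708 × (+0.01) = -0.025471 = -2.5471%.

-2.547%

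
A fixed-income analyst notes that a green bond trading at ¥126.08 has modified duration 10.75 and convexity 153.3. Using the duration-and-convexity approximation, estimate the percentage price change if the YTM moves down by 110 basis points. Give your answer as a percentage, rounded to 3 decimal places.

Duration effect: -D_mod·Δy = -10.75 × (-0.011) = +0.118250
Convexity effect: ½·C·(Δy)² = 0.5 × 153.3 × (-0.011)² = +0.00927465
ΔP/P ≈ +0.118250 + 0.00927465 = +0.12752465
= +12.752465%.

+12.752%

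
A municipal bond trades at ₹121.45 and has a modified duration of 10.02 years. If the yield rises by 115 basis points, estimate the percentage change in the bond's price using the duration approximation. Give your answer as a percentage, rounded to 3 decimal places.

Duration approximation: ΔP/P ≈ -D_mod · Δy = -10.02 × (+0.0115) = -0.115230.
As a percentage: -11.5230%.

-11.523%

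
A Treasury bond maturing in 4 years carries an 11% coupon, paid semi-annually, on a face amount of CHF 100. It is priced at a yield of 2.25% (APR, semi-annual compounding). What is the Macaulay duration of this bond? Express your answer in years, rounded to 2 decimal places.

3.44 years

Periodic yield y = 0.01125. Discount each cash flow and weight by its period:
  t   CF        PV=CF/(1+0.01125)^t    t·PV
  1         5.50         5.4388         5.4388
  2         5.50         5.3783        10.7566
  3         5.50         5.3185        15.9554
  4         5.50         5.2593        21.0372
  5         5.50         5.2008        26.0040
  6         5.50         5.1429        30.8576
  7         5.50         5.0857        35.6001
  8       105.50        96.4682       771.7456
  Σ                    133.2926       917.3954
Price P = Σ PV = 133.2926.
Macaulay duration = Σ(t·PV) / P = 917.3954 / 133.2926 = 6.88257 half-year periods.
In years: 6.88257 / 2 = 3.44128 years.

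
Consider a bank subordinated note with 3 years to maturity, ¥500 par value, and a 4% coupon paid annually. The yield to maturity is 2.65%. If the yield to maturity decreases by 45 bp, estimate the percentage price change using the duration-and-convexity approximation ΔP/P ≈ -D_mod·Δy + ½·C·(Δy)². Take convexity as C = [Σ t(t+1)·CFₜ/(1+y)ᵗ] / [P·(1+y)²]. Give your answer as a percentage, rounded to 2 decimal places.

+1.28%

With y = 0.0265:
  t   CF        PV=CF/(1+0.0265)^t    t·PV        t(t+1)·PV
  1        20.00        19.4837        19.4837          38.9674
  2        20.00        18.9807        37.9614         113.8842
  3       520.00       480.7580     1,442.2739       5,769.0955
  Σ                    519.2223     1,499.7189       5,921.9470
P = 519.2223; D_Mac = 2.88839 yrs; D_mod = 2.81383 yrs; C = 10.82414.
Duration effect: -2.81383 × (-0.0045) = +0.012662
Convexity effect: 0.5 × 10.82414 × (-0.0045)² = +0.0001096
ΔP/P ≈ +0.012662 + 0.0001096 = +0.012772 = +1.2772%.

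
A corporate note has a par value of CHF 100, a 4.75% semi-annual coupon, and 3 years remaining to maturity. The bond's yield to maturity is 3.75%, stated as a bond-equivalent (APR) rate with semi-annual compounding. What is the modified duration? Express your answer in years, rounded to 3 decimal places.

Periodic yield y = 0.01875. First find Macaulay duration:
  t   CF        PV=CF/(1+0.01875)^t    t·PV
  1        2.375         2.3313         2.3313
  2        2.375         2.2884         4.5768
  3        2.375         2.2463         6.7388
  4        2.375         2.2049         8.8197
  5        2.375         2.1643        10.8217
  6      102.375        91.5774       549.4642
  Σ                    102.8126       582.7525
P = 102.8126; Macaulay duration = 582.7525 / 102.8126 = 5.66811 half-year periods = 2.83405 years.
Modified duration = D_Mac / (1 + y) = 2.83405 / 1.01875 = 2.78189 years.

2.782 years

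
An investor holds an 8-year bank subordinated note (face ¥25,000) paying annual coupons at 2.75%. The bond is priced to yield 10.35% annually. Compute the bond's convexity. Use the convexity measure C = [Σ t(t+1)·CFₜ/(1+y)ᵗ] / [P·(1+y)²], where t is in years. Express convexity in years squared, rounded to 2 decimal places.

With y = 0.1035:
  t   CF        PV=CF/(1+0.1035)^t    t·PV        t(t+1)·PV
  1       687.50       623.0177       623.0177       1,246.0353
  2       687.50       564.5833     1,129.1666       3,387.4998
  3       687.50       511.6296     1,534.8889       6,139.5556
  4       687.50       463.6426     1,854.5705       9,272.8524
  5       687.50       420.1564     2,100.7822      12,604.6929
  6       687.50       380.7489     2,284.4935      15,991.4545
  7       687.50       345.0375     2,415.2627      19,322.1019
  8    25,687.50    11,682.6977    93,461.5816     841,154.2347
  Σ                 14,991.5138   105,403.7637     909,118.4272
P = 14,991.5138.
Convexity = Σ t(t+1)·PV / [P·(1+y)²] = 909,118.4272 / (14,991.5138 × 1.217712) = 49.80011.

49.80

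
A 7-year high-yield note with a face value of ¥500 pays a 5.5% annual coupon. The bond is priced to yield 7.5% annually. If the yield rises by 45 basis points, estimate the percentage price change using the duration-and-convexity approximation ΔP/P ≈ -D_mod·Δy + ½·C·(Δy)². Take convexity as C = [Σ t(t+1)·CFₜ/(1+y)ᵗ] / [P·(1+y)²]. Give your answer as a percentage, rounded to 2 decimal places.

-2.44%

With y = 0.075:
  t   CF        PV=CF/(1+0.075)^t    t·PV        t(t+1)·PV
  1        27.50        25.5814        25.5814          51.1628
  2        27.50        23.7966        47.5933         142.7799
  3        27.50        22.1364        66.4092         265.6370
  4        27.50        20.5920        82.3681         411.8403
  5        27.50        19.1554        95.7768         574.6609
  6        27.50        17.8189       106.9137         748.3956
  7       527.50       317.9532     2,225.6725      17,805.3798
  Σ                    447.0340     2,650.3149      19,999.8561
P = 447.0340; D_Mac = 5.92867 yrs; D_mod = 5.51504 yrs; C = 38.71412.
Duration effect: -5.51504 × (+0.0045) = -0.024818
Convexity effect: 0.5 × 38.71412 × (0.0045)² = +0.0003920
ΔP/P ≈ -0.024818 + 0.0003920 = -0.024426 = -2.4426%.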